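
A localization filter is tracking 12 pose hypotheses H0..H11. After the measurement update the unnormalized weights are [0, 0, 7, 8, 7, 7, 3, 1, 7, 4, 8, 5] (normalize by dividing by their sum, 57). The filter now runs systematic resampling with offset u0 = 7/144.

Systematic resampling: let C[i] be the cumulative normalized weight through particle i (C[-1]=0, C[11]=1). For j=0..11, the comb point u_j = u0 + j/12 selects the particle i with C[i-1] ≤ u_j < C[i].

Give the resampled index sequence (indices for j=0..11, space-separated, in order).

2 3 3 4 4 5 6 8 9 10 10 11

C = [0, 0, 7/57, 5/19, 22/57, 29/57, 32/57, 11/19, 40/57, 44/57, 52/57, 1]
j=0: u_0=7/144 ∈ [0, 7/57) → index 2
j=1: u_1=19/144 ∈ [7/57, 5/19) → index 3
j=2: u_2=31/144 ∈ [7/57, 5/19) → index 3
j=3: u_3=43/144 ∈ [5/19, 22/57) → index 4
j=4: u_4=55/144 ∈ [5/19, 22/57) → index 4
j=5: u_5=67/144 ∈ [22/57, 29/57) → index 5
j=6: u_6=79/144 ∈ [29/57, 32/57) → index 6
j=7: u_7=91/144 ∈ [11/19, 40/57) → index 8
j=8: u_8=103/144 ∈ [40/57, 44/57) → index 9
j=9: u_9=115/144 ∈ [44/57, 52/57) → index 10
j=10: u_10=127/144 ∈ [44/57, 52/57) → index 10
j=11: u_11=139/144 ∈ [52/57, 1) → index 11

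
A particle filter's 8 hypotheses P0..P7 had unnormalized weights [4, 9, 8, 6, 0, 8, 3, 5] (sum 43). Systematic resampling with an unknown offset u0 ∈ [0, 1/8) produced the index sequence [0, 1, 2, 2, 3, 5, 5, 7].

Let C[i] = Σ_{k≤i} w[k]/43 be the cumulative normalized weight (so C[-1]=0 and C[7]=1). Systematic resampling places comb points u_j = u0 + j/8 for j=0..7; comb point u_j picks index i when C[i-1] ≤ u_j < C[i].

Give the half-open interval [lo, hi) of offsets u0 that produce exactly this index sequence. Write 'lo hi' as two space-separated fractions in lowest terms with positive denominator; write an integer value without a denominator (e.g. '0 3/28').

C = [4/43, 13/43, 21/43, 27/43, 27/43, 35/43, 38/43, 1]
j=0 picked index 0: u0 ∈ [0, 4/43)
j=1 picked index 1: u0 ∈ [-11/344, 61/344)
j=2 picked index 2: u0 ∈ [9/172, 41/172)
j=3 picked index 2: u0 ∈ [-25/344, 39/344)
j=4 picked index 3: u0 ∈ [-1/86, 11/86)
j=5 picked index 5: u0 ∈ [1/344, 65/344)
j=6 picked index 5: u0 ∈ [-21/172, 11/172)
j=7 picked index 7: u0 ∈ [3/344, 1/8)
intersection: [9/172, 11/172)

9/172 11/172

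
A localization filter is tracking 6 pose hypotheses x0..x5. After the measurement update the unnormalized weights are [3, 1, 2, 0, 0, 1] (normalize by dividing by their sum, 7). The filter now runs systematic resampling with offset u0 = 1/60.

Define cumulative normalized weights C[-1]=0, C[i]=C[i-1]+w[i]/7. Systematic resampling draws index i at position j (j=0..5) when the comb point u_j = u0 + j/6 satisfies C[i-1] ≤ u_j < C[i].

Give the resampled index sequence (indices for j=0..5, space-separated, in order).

0 0 0 1 2 2

C = [3/7, 4/7, 6/7, 6/7, 6/7, 1]
j=0: u_0=1/60 ∈ [0, 3/7) → index 0
j=1: u_1=11/60 ∈ [0, 3/7) → index 0
j=2: u_2=7/20 ∈ [0, 3/7) → index 0
j=3: u_3=31/60 ∈ [3/7, 4/7) → index 1
j=4: u_4=41/60 ∈ [4/7, 6/7) → index 2
j=5: u_5=17/20 ∈ [4/7, 6/7) → index 2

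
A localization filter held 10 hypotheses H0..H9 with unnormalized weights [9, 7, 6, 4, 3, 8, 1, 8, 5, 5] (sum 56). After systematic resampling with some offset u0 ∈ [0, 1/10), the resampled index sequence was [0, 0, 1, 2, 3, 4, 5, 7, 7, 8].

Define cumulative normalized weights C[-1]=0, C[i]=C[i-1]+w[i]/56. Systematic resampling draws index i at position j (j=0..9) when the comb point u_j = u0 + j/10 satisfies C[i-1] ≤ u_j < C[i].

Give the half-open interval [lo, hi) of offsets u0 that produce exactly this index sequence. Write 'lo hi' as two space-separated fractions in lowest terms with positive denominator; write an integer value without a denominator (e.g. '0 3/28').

0 3/280

C = [9/56, 2/7, 11/28, 13/28, 29/56, 37/56, 19/28, 23/28, 51/56, 1]
j=0 picked index 0: u0 ∈ [0, 9/56)
j=1 picked index 0: u0 ∈ [-1/10, 17/280)
j=2 picked index 1: u0 ∈ [-11/280, 3/35)
j=3 picked index 2: u0 ∈ [-1/70, 13/140)
j=4 picked index 3: u0 ∈ [-1/140, 9/140)
j=5 picked index 4: u0 ∈ [-1/28, 1/56)
j=6 picked index 5: u0 ∈ [-23/280, 17/280)
j=7 picked index 7: u0 ∈ [-3/140, 17/140)
j=8 picked index 7: u0 ∈ [-17/140, 3/140)
j=9 picked index 8: u0 ∈ [-11/140, 3/280)
intersection: [0, 3/280)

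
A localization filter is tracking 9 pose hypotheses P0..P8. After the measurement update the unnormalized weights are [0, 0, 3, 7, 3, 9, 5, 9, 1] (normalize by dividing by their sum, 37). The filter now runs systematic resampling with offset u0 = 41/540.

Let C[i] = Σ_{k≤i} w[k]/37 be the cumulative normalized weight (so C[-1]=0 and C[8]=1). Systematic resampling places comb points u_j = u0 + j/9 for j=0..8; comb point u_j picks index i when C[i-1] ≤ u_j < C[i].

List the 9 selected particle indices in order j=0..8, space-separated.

C = [0, 0, 3/37, 10/37, 13/37, 22/37, 27/37, 36/37, 1]
j=0: u_0=41/540 ∈ [0, 3/37) → index 2
j=1: u_1=101/540 ∈ [3/37, 10/37) → index 3
j=2: u_2=161/540 ∈ [10/37, 13/37) → index 4
j=3: u_3=221/540 ∈ [13/37, 22/37) → index 5
j=4: u_4=281/540 ∈ [13/37, 22/37) → index 5
j=5: u_5=341/540 ∈ [22/37, 27/37) → index 6
j=6: u_6=401/540 ∈ [27/37, 36/37) → index 7
j=7: u_7=461/540 ∈ [27/37, 36/37) → index 7
j=8: u_8=521/540 ∈ [27/37, 36/37) → index 7

2 3 4 5 5 6 7 7 7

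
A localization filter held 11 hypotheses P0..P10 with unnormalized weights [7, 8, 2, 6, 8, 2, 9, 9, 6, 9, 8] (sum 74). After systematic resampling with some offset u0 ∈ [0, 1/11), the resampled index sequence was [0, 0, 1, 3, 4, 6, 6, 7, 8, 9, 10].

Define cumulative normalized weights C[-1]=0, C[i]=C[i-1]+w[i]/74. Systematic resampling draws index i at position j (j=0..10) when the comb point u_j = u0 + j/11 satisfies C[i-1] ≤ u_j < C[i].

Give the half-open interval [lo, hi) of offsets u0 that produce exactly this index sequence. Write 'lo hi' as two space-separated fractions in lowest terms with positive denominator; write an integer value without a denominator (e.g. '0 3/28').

C = [7/74, 15/74, 17/74, 23/74, 31/74, 33/74, 21/37, 51/74, 57/74, 33/37, 1]
j=0 picked index 0: u0 ∈ [0, 7/74)
j=1 picked index 0: u0 ∈ [-1/11, 3/814)
j=2 picked index 1: u0 ∈ [-71/814, 17/814)
j=3 picked index 3: u0 ∈ [-35/814, 31/814)
j=4 picked index 4: u0 ∈ [-43/814, 45/814)
j=5 picked index 6: u0 ∈ [-7/814, 46/407)
j=6 picked index 6: u0 ∈ [-81/814, 9/407)
j=7 picked index 7: u0 ∈ [-28/407, 43/814)
j=8 picked index 8: u0 ∈ [-31/814, 35/814)
j=9 picked index 9: u0 ∈ [-39/814, 30/407)
j=10 picked index 10: u0 ∈ [-7/407, 1/11)
intersection: [0, 3/814)

0 3/814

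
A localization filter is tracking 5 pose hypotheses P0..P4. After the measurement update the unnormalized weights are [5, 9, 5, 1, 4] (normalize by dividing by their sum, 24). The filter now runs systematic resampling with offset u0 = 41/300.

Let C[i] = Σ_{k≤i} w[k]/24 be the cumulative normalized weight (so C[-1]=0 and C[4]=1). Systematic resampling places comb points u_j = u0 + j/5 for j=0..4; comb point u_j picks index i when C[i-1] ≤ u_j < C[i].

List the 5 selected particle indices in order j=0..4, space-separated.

0 1 1 2 4

C = [5/24, 7/12, 19/24, 5/6, 1]
j=0: u_0=41/300 ∈ [0, 5/24) → index 0
j=1: u_1=101/300 ∈ [5/24, 7/12) → index 1
j=2: u_2=161/300 ∈ [5/24, 7/12) → index 1
j=3: u_3=221/300 ∈ [7/12, 19/24) → index 2
j=4: u_4=281/300 ∈ [5/6, 1) → index 4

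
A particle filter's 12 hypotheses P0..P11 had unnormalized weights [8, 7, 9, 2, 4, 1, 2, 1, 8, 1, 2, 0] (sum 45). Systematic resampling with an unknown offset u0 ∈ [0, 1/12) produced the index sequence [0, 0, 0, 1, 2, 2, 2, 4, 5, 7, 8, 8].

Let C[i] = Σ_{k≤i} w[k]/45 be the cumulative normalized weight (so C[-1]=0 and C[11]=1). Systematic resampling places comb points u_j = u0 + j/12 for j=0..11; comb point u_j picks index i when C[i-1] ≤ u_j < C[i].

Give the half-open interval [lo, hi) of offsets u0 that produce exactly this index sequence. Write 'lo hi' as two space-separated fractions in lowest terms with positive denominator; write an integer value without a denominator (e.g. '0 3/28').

0 1/180

C = [8/45, 1/3, 8/15, 26/45, 2/3, 31/45, 11/15, 34/45, 14/15, 43/45, 1, 1]
j=0 picked index 0: u0 ∈ [0, 8/45)
j=1 picked index 0: u0 ∈ [-1/12, 17/180)
j=2 picked index 0: u0 ∈ [-1/6, 1/90)
j=3 picked index 1: u0 ∈ [-13/180, 1/12)
j=4 picked index 2: u0 ∈ [0, 1/5)
j=5 picked index 2: u0 ∈ [-1/12, 7/60)
j=6 picked index 2: u0 ∈ [-1/6, 1/30)
j=7 picked index 4: u0 ∈ [-1/180, 1/12)
j=8 picked index 5: u0 ∈ [0, 1/45)
j=9 picked index 7: u0 ∈ [-1/60, 1/180)
j=10 picked index 8: u0 ∈ [-7/90, 1/10)
j=11 picked index 8: u0 ∈ [-29/180, 1/60)
intersection: [0, 1/180)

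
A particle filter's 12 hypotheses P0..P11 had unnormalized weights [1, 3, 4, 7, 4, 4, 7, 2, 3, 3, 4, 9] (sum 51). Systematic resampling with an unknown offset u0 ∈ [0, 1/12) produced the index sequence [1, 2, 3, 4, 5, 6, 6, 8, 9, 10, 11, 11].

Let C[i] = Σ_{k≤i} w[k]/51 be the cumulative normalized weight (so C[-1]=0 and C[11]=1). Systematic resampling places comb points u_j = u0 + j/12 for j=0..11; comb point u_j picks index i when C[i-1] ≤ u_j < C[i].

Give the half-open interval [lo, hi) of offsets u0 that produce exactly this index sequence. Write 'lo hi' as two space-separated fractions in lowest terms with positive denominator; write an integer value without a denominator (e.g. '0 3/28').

C = [1/51, 4/51, 8/51, 5/17, 19/51, 23/51, 10/17, 32/51, 35/51, 38/51, 14/17, 1]
j=0 picked index 1: u0 ∈ [1/51, 4/51)
j=1 picked index 2: u0 ∈ [-1/204, 5/68)
j=2 picked index 3: u0 ∈ [-1/102, 13/102)
j=3 picked index 4: u0 ∈ [3/68, 25/204)
j=4 picked index 5: u0 ∈ [2/51, 2/17)
j=5 picked index 6: u0 ∈ [7/204, 35/204)
j=6 picked index 6: u0 ∈ [-5/102, 3/34)
j=7 picked index 8: u0 ∈ [3/68, 7/68)
j=8 picked index 9: u0 ∈ [1/51, 4/51)
j=9 picked index 10: u0 ∈ [-1/204, 5/68)
j=10 picked index 11: u0 ∈ [-1/102, 1/6)
j=11 picked index 11: u0 ∈ [-19/204, 1/12)
intersection: [3/68, 5/68)

3/68 5/68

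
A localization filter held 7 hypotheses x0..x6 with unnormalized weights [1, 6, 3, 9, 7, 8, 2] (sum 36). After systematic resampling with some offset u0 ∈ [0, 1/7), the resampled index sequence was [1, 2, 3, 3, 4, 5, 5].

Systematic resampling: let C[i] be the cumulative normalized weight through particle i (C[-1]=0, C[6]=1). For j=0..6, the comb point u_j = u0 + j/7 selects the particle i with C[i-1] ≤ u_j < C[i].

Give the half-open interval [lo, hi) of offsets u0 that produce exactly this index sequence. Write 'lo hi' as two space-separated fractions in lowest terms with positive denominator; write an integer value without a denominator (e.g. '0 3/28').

13/252 11/126

C = [1/36, 7/36, 5/18, 19/36, 13/18, 17/18, 1]
j=0 picked index 1: u0 ∈ [1/36, 7/36)
j=1 picked index 2: u0 ∈ [13/252, 17/126)
j=2 picked index 3: u0 ∈ [-1/126, 61/252)
j=3 picked index 3: u0 ∈ [-19/126, 25/252)
j=4 picked index 4: u0 ∈ [-11/252, 19/126)
j=5 picked index 5: u0 ∈ [1/126, 29/126)
j=6 picked index 5: u0 ∈ [-17/126, 11/126)
intersection: [13/252, 11/126)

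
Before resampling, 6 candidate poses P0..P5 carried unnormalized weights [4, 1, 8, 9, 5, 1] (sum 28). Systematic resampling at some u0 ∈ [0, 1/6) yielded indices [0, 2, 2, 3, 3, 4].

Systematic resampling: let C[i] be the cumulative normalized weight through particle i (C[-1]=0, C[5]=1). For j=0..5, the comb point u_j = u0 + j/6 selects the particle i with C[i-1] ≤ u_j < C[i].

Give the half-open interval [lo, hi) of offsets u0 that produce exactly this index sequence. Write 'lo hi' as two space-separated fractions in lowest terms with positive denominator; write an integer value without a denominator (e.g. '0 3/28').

1/84 5/42

C = [1/7, 5/28, 13/28, 11/14, 27/28, 1]
j=0 picked index 0: u0 ∈ [0, 1/7)
j=1 picked index 2: u0 ∈ [1/84, 25/84)
j=2 picked index 2: u0 ∈ [-13/84, 11/84)
j=3 picked index 3: u0 ∈ [-1/28, 2/7)
j=4 picked index 3: u0 ∈ [-17/84, 5/42)
j=5 picked index 4: u0 ∈ [-1/21, 11/84)
intersection: [1/84, 5/42)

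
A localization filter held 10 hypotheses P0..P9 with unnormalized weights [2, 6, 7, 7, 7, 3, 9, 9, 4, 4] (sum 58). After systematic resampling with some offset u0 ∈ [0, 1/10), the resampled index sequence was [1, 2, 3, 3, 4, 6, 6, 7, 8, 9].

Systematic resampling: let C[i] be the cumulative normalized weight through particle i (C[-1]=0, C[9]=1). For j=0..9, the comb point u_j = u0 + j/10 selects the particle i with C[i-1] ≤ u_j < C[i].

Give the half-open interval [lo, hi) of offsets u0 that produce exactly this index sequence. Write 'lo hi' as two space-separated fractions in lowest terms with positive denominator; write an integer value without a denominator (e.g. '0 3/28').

9/145 23/290

C = [1/29, 4/29, 15/58, 11/29, 1/2, 16/29, 41/58, 25/29, 27/29, 1]
j=0 picked index 1: u0 ∈ [1/29, 4/29)
j=1 picked index 2: u0 ∈ [11/290, 23/145)
j=2 picked index 3: u0 ∈ [17/290, 26/145)
j=3 picked index 3: u0 ∈ [-6/145, 23/290)
j=4 picked index 4: u0 ∈ [-3/145, 1/10)
j=5 picked index 6: u0 ∈ [3/58, 6/29)
j=6 picked index 6: u0 ∈ [-7/145, 31/290)
j=7 picked index 7: u0 ∈ [1/145, 47/290)
j=8 picked index 8: u0 ∈ [9/145, 19/145)
j=9 picked index 9: u0 ∈ [9/290, 1/10)
intersection: [9/145, 23/290)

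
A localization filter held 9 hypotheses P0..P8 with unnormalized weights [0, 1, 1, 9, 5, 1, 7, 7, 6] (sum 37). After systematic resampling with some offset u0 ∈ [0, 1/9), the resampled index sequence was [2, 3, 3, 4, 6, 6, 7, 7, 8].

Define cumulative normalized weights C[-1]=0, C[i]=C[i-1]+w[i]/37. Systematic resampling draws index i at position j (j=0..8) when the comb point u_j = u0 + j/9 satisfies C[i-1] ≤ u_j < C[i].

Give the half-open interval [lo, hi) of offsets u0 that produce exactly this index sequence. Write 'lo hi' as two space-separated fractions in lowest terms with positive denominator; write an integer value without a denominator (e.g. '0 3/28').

C = [0, 1/37, 2/37, 11/37, 16/37, 17/37, 24/37, 31/37, 1]
j=0 picked index 2: u0 ∈ [1/37, 2/37)
j=1 picked index 3: u0 ∈ [-19/333, 62/333)
j=2 picked index 3: u0 ∈ [-56/333, 25/333)
j=3 picked index 4: u0 ∈ [-4/111, 11/111)
j=4 picked index 6: u0 ∈ [5/333, 68/333)
j=5 picked index 6: u0 ∈ [-32/333, 31/333)
j=6 picked index 7: u0 ∈ [-2/111, 19/111)
j=7 picked index 7: u0 ∈ [-43/333, 20/333)
j=8 picked index 8: u0 ∈ [-17/333, 1/9)
intersection: [1/37, 2/37)

1/37 2/37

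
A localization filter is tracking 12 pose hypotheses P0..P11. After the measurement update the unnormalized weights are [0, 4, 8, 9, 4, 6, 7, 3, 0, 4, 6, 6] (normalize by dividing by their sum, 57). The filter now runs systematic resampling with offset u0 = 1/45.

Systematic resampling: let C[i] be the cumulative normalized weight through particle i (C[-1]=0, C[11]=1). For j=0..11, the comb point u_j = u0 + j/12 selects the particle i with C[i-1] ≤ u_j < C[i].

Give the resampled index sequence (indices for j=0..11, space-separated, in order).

C = [0, 4/57, 4/19, 7/19, 25/57, 31/57, 2/3, 41/57, 41/57, 15/19, 17/19, 1]
j=0: u_0=1/45 ∈ [0, 4/57) → index 1
j=1: u_1=19/180 ∈ [4/57, 4/19) → index 2
j=2: u_2=17/90 ∈ [4/57, 4/19) → index 2
j=3: u_3=49/180 ∈ [4/19, 7/19) → index 3
j=4: u_4=16/45 ∈ [4/19, 7/19) → index 3
j=5: u_5=79/180 ∈ [25/57, 31/57) → index 5
j=6: u_6=47/90 ∈ [25/57, 31/57) → index 5
j=7: u_7=109/180 ∈ [31/57, 2/3) → index 6
j=8: u_8=31/45 ∈ [2/3, 41/57) → index 7
j=9: u_9=139/180 ∈ [41/57, 15/19) → index 9
j=10: u_10=77/90 ∈ [15/19, 17/19) → index 10
j=11: u_11=169/180 ∈ [17/19, 1) → index 11

1 2 2 3 3 5 5 6 7 9 10 11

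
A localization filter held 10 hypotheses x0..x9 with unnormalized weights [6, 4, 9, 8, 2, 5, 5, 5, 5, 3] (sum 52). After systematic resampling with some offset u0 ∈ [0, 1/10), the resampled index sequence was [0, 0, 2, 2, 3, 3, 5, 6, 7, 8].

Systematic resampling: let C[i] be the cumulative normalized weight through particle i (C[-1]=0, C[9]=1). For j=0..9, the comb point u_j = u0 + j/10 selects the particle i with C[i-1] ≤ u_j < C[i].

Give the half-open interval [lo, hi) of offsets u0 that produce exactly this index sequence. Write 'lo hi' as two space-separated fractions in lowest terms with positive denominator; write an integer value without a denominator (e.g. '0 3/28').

0 1/65

C = [3/26, 5/26, 19/52, 27/52, 29/52, 17/26, 3/4, 11/13, 49/52, 1]
j=0 picked index 0: u0 ∈ [0, 3/26)
j=1 picked index 0: u0 ∈ [-1/10, 1/65)
j=2 picked index 2: u0 ∈ [-1/130, 43/260)
j=3 picked index 2: u0 ∈ [-7/65, 17/260)
j=4 picked index 3: u0 ∈ [-9/260, 31/260)
j=5 picked index 3: u0 ∈ [-7/52, 1/52)
j=6 picked index 5: u0 ∈ [-11/260, 7/130)
j=7 picked index 6: u0 ∈ [-3/65, 1/20)
j=8 picked index 7: u0 ∈ [-1/20, 3/65)
j=9 picked index 8: u0 ∈ [-7/130, 11/260)
intersection: [0, 1/65)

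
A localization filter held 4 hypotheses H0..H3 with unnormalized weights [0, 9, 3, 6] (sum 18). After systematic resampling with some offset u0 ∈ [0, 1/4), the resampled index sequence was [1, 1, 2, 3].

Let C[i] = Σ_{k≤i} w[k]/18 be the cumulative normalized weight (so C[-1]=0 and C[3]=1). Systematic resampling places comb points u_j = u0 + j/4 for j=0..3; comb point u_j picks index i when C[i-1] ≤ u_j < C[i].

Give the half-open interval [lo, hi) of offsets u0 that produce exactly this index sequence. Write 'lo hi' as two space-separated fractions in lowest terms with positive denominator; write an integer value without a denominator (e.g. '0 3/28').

C = [0, 1/2, 2/3, 1]
j=0 picked index 1: u0 ∈ [0, 1/2)
j=1 picked index 1: u0 ∈ [-1/4, 1/4)
j=2 picked index 2: u0 ∈ [0, 1/6)
j=3 picked index 3: u0 ∈ [-1/12, 1/4)
intersection: [0, 1/6)

0 1/6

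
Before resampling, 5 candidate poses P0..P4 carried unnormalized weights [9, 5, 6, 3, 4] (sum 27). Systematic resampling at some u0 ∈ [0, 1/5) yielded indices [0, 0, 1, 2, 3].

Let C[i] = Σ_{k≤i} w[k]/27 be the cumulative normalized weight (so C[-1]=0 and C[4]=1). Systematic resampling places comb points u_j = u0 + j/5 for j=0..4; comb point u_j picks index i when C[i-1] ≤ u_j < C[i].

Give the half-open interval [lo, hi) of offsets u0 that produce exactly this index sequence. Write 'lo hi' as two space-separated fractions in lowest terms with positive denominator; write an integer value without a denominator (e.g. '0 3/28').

C = [1/3, 14/27, 20/27, 23/27, 1]
j=0 picked index 0: u0 ∈ [0, 1/3)
j=1 picked index 0: u0 ∈ [-1/5, 2/15)
j=2 picked index 1: u0 ∈ [-1/15, 16/135)
j=3 picked index 2: u0 ∈ [-11/135, 19/135)
j=4 picked index 3: u0 ∈ [-8/135, 7/135)
intersection: [0, 7/135)

0 7/135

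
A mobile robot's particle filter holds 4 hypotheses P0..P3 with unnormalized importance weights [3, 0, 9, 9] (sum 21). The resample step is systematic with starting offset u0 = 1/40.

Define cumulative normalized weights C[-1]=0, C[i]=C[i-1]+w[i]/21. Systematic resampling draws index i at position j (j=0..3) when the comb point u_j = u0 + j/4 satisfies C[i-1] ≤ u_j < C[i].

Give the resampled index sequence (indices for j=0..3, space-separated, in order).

C = [1/7, 1/7, 4/7, 1]
j=0: u_0=1/40 ∈ [0, 1/7) → index 0
j=1: u_1=11/40 ∈ [1/7, 4/7) → index 2
j=2: u_2=21/40 ∈ [1/7, 4/7) → index 2
j=3: u_3=31/40 ∈ [4/7, 1) → index 3

0 2 2 3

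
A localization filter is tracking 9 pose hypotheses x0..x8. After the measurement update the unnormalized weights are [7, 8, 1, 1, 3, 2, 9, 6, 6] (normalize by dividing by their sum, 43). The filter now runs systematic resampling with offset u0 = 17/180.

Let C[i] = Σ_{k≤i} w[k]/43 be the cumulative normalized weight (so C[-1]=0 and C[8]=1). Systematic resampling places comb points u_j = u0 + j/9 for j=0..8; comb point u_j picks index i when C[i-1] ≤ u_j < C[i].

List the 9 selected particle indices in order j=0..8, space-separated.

C = [7/43, 15/43, 16/43, 17/43, 20/43, 22/43, 31/43, 37/43, 1]
j=0: u_0=17/180 ∈ [0, 7/43) → index 0
j=1: u_1=37/180 ∈ [7/43, 15/43) → index 1
j=2: u_2=19/60 ∈ [7/43, 15/43) → index 1
j=3: u_3=77/180 ∈ [17/43, 20/43) → index 4
j=4: u_4=97/180 ∈ [22/43, 31/43) → index 6
j=5: u_5=13/20 ∈ [22/43, 31/43) → index 6
j=6: u_6=137/180 ∈ [31/43, 37/43) → index 7
j=7: u_7=157/180 ∈ [37/43, 1) → index 8
j=8: u_8=59/60 ∈ [37/43, 1) → index 8

0 1 1 4 6 6 7 8 8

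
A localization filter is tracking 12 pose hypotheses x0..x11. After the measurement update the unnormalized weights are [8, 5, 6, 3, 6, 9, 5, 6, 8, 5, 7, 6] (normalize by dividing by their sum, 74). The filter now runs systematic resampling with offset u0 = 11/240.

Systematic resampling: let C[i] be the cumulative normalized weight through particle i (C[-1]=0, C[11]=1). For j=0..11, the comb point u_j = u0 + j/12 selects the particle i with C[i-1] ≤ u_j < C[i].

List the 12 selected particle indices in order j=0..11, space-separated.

0 1 2 3 5 5 6 7 8 9 10 11

C = [4/37, 13/74, 19/74, 11/37, 14/37, 1/2, 21/37, 24/37, 28/37, 61/74, 34/37, 1]
j=0: u_0=11/240 ∈ [0, 4/37) → index 0
j=1: u_1=31/240 ∈ [4/37, 13/74) → index 1
j=2: u_2=17/80 ∈ [13/74, 19/74) → index 2
j=3: u_3=71/240 ∈ [19/74, 11/37) → index 3
j=4: u_4=91/240 ∈ [14/37, 1/2) → index 5
j=5: u_5=37/80 ∈ [14/37, 1/2) → index 5
j=6: u_6=131/240 ∈ [1/2, 21/37) → index 6
j=7: u_7=151/240 ∈ [21/37, 24/37) → index 7
j=8: u_8=57/80 ∈ [24/37, 28/37) → index 8
j=9: u_9=191/240 ∈ [28/37, 61/74) → index 9
j=10: u_10=211/240 ∈ [61/74, 34/37) → index 10
j=11: u_11=77/80 ∈ [34/37, 1) → index 11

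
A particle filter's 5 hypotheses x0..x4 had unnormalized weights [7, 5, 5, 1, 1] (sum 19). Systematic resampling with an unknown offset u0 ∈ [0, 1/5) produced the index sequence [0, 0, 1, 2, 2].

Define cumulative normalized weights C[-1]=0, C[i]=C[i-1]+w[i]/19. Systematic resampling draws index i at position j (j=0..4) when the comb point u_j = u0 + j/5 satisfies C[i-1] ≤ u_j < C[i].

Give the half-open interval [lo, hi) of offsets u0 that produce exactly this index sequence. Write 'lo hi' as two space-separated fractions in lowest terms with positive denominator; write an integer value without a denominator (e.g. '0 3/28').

C = [7/19, 12/19, 17/19, 18/19, 1]
j=0 picked index 0: u0 ∈ [0, 7/19)
j=1 picked index 0: u0 ∈ [-1/5, 16/95)
j=2 picked index 1: u0 ∈ [-3/95, 22/95)
j=3 picked index 2: u0 ∈ [3/95, 28/95)
j=4 picked index 2: u0 ∈ [-16/95, 9/95)
intersection: [3/95, 9/95)

3/95 9/95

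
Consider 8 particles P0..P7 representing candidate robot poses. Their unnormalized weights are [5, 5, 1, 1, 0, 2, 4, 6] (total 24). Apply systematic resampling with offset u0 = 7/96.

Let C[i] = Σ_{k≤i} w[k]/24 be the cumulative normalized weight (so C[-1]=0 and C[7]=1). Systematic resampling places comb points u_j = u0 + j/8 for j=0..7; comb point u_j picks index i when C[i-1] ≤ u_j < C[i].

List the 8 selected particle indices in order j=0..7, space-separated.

0 0 1 2 5 6 7 7

C = [5/24, 5/12, 11/24, 1/2, 1/2, 7/12, 3/4, 1]
j=0: u_0=7/96 ∈ [0, 5/24) → index 0
j=1: u_1=19/96 ∈ [0, 5/24) → index 0
j=2: u_2=31/96 ∈ [5/24, 5/12) → index 1
j=3: u_3=43/96 ∈ [5/12, 11/24) → index 2
j=4: u_4=55/96 ∈ [1/2, 7/12) → index 5
j=5: u_5=67/96 ∈ [7/12, 3/4) → index 6
j=6: u_6=79/96 ∈ [3/4, 1) → index 7
j=7: u_7=91/96 ∈ [3/4, 1) → index 7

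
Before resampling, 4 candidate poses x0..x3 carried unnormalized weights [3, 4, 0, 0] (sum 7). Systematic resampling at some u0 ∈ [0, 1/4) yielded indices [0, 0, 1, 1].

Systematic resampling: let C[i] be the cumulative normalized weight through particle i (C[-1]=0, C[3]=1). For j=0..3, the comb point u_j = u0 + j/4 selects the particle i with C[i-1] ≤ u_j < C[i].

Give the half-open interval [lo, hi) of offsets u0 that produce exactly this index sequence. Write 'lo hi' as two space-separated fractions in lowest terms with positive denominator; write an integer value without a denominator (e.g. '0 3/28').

C = [3/7, 1, 1, 1]
j=0 picked index 0: u0 ∈ [0, 3/7)
j=1 picked index 0: u0 ∈ [-1/4, 5/28)
j=2 picked index 1: u0 ∈ [-1/14, 1/2)
j=3 picked index 1: u0 ∈ [-9/28, 1/4)
intersection: [0, 5/28)

0 5/28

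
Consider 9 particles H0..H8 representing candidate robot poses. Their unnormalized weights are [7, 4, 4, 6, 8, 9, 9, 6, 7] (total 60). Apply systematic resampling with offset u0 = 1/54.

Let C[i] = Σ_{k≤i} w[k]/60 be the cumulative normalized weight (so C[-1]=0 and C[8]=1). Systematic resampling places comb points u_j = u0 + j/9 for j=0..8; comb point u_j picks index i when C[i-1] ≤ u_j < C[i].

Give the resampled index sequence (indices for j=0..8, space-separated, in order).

C = [7/60, 11/60, 1/4, 7/20, 29/60, 19/30, 47/60, 53/60, 1]
j=0: u_0=1/54 ∈ [0, 7/60) → index 0
j=1: u_1=7/54 ∈ [7/60, 11/60) → index 1
j=2: u_2=13/54 ∈ [11/60, 1/4) → index 2
j=3: u_3=19/54 ∈ [7/20, 29/60) → index 4
j=4: u_4=25/54 ∈ [7/20, 29/60) → index 4
j=5: u_5=31/54 ∈ [29/60, 19/30) → index 5
j=6: u_6=37/54 ∈ [19/30, 47/60) → index 6
j=7: u_7=43/54 ∈ [47/60, 53/60) → index 7
j=8: u_8=49/54 ∈ [53/60, 1) → index 8

0 1 2 4 4 5 6 7 8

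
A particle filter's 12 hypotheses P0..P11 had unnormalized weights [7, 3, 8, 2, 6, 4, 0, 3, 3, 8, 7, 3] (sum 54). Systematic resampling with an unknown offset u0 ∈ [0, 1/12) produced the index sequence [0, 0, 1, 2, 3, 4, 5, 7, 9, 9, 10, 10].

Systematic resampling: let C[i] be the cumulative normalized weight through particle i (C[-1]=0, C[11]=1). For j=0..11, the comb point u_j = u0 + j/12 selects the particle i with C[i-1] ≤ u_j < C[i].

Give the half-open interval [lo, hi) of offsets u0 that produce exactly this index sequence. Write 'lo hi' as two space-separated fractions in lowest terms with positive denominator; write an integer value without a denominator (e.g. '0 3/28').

0 1/54

C = [7/54, 5/27, 1/3, 10/27, 13/27, 5/9, 5/9, 11/18, 2/3, 22/27, 17/18, 1]
j=0 picked index 0: u0 ∈ [0, 7/54)
j=1 picked index 0: u0 ∈ [-1/12, 5/108)
j=2 picked index 1: u0 ∈ [-1/27, 1/54)
j=3 picked index 2: u0 ∈ [-7/108, 1/12)
j=4 picked index 3: u0 ∈ [0, 1/27)
j=5 picked index 4: u0 ∈ [-5/108, 7/108)
j=6 picked index 5: u0 ∈ [-1/54, 1/18)
j=7 picked index 7: u0 ∈ [-1/36, 1/36)
j=8 picked index 9: u0 ∈ [0, 4/27)
j=9 picked index 9: u0 ∈ [-1/12, 7/108)
j=10 picked index 10: u0 ∈ [-1/54, 1/9)
j=11 picked index 10: u0 ∈ [-11/108, 1/36)
intersection: [0, 1/54)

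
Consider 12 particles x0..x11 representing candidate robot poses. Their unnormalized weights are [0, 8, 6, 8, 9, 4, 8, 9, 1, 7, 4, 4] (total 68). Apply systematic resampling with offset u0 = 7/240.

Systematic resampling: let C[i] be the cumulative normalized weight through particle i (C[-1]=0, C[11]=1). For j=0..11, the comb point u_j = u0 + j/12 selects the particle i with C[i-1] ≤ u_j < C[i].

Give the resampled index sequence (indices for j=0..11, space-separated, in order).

1 1 2 3 4 4 6 6 7 8 9 11

C = [0, 2/17, 7/34, 11/34, 31/68, 35/68, 43/68, 13/17, 53/68, 15/17, 16/17, 1]
j=0: u_0=7/240 ∈ [0, 2/17) → index 1
j=1: u_1=9/80 ∈ [0, 2/17) → index 1
j=2: u_2=47/240 ∈ [2/17, 7/34) → index 2
j=3: u_3=67/240 ∈ [7/34, 11/34) → index 3
j=4: u_4=29/80 ∈ [11/34, 31/68) → index 4
j=5: u_5=107/240 ∈ [11/34, 31/68) → index 4
j=6: u_6=127/240 ∈ [35/68, 43/68) → index 6
j=7: u_7=49/80 ∈ [35/68, 43/68) → index 6
j=8: u_8=167/240 ∈ [43/68, 13/17) → index 7
j=9: u_9=187/240 ∈ [13/17, 53/68) → index 8
j=10: u_10=69/80 ∈ [53/68, 15/17) → index 9
j=11: u_11=227/240 ∈ [16/17, 1) → index 11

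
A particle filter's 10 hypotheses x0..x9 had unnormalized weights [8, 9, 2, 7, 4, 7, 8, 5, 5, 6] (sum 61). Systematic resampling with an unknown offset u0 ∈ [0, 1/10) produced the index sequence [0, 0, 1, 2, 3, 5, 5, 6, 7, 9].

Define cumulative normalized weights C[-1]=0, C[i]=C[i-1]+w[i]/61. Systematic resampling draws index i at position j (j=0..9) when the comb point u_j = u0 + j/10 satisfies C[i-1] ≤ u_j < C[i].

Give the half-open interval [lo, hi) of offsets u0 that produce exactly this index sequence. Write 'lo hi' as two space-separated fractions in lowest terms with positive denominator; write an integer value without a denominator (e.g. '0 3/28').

C = [8/61, 17/61, 19/61, 26/61, 30/61, 37/61, 45/61, 50/61, 55/61, 1]
j=0 picked index 0: u0 ∈ [0, 8/61)
j=1 picked index 0: u0 ∈ [-1/10, 19/610)
j=2 picked index 1: u0 ∈ [-21/305, 24/305)
j=3 picked index 2: u0 ∈ [-13/610, 7/610)
j=4 picked index 3: u0 ∈ [-27/305, 8/305)
j=5 picked index 5: u0 ∈ [-1/122, 13/122)
j=6 picked index 5: u0 ∈ [-33/305, 2/305)
j=7 picked index 6: u0 ∈ [-57/610, 23/610)
j=8 picked index 7: u0 ∈ [-19/305, 6/305)
j=9 picked index 9: u0 ∈ [1/610, 1/10)
intersection: [1/610, 2/305)

1/610 2/305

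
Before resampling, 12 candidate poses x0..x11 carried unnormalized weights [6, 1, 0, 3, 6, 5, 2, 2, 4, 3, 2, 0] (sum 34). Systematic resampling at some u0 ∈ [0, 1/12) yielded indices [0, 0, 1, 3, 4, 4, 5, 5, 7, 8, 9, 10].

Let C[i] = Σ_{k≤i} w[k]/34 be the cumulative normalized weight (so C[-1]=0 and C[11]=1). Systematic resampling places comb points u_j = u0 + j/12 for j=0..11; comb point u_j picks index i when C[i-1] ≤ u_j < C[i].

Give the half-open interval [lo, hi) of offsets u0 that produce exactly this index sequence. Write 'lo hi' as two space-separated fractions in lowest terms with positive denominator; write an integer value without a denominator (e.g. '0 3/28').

C = [3/17, 7/34, 7/34, 5/17, 8/17, 21/34, 23/34, 25/34, 29/34, 16/17, 1, 1]
j=0 picked index 0: u0 ∈ [0, 3/17)
j=1 picked index 0: u0 ∈ [-1/12, 19/204)
j=2 picked index 1: u0 ∈ [1/102, 2/51)
j=3 picked index 3: u0 ∈ [-3/68, 3/68)
j=4 picked index 4: u0 ∈ [-2/51, 7/51)
j=5 picked index 4: u0 ∈ [-25/204, 11/204)
j=6 picked index 5: u0 ∈ [-1/34, 2/17)
j=7 picked index 5: u0 ∈ [-23/204, 7/204)
j=8 picked index 7: u0 ∈ [1/102, 7/102)
j=9 picked index 8: u0 ∈ [-1/68, 7/68)
j=10 picked index 9: u0 ∈ [1/51, 11/102)
j=11 picked index 10: u0 ∈ [5/204, 1/12)
intersection: [5/204, 7/204)

5/204 7/204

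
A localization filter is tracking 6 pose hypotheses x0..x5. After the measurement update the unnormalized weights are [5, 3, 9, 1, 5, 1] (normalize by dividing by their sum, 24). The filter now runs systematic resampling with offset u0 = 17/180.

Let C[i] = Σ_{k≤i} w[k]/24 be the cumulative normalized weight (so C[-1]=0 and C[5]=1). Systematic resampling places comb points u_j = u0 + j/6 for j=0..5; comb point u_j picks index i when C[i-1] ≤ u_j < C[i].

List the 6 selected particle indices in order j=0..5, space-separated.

C = [5/24, 1/3, 17/24, 3/4, 23/24, 1]
j=0: u_0=17/180 ∈ [0, 5/24) → index 0
j=1: u_1=47/180 ∈ [5/24, 1/3) → index 1
j=2: u_2=77/180 ∈ [1/3, 17/24) → index 2
j=3: u_3=107/180 ∈ [1/3, 17/24) → index 2
j=4: u_4=137/180 ∈ [3/4, 23/24) → index 4
j=5: u_5=167/180 ∈ [3/4, 23/24) → index 4

0 1 2 2 4 4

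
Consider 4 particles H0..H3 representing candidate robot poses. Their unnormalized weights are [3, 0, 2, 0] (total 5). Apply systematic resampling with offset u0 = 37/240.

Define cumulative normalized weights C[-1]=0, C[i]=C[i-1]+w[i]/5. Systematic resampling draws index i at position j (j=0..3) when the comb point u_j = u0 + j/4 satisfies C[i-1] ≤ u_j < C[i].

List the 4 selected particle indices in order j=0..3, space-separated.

C = [3/5, 3/5, 1, 1]
j=0: u_0=37/240 ∈ [0, 3/5) → index 0
j=1: u_1=97/240 ∈ [0, 3/5) → index 0
j=2: u_2=157/240 ∈ [3/5, 1) → index 2
j=3: u_3=217/240 ∈ [3/5, 1) → index 2

0 0 2 2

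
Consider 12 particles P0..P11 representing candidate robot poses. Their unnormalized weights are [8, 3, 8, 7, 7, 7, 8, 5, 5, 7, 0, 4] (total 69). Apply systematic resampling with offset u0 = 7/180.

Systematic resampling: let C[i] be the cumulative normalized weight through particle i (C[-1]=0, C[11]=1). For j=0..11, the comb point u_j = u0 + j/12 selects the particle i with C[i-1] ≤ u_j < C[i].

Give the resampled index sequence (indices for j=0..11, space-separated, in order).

0 1 2 3 3 4 5 6 7 8 9 11

C = [8/69, 11/69, 19/69, 26/69, 11/23, 40/69, 16/23, 53/69, 58/69, 65/69, 65/69, 1]
j=0: u_0=7/180 ∈ [0, 8/69) → index 0
j=1: u_1=11/90 ∈ [8/69, 11/69) → index 1
j=2: u_2=37/180 ∈ [11/69, 19/69) → index 2
j=3: u_3=13/45 ∈ [19/69, 26/69) → index 3
j=4: u_4=67/180 ∈ [19/69, 26/69) → index 3
j=5: u_5=41/90 ∈ [26/69, 11/23) → index 4
j=6: u_6=97/180 ∈ [11/23, 40/69) → index 5
j=7: u_7=28/45 ∈ [40/69, 16/23) → index 6
j=8: u_8=127/180 ∈ [16/23, 53/69) → index 7
j=9: u_9=71/90 ∈ [53/69, 58/69) → index 8
j=10: u_10=157/180 ∈ [58/69, 65/69) → index 9
j=11: u_11=43/45 ∈ [65/69, 1) → index 11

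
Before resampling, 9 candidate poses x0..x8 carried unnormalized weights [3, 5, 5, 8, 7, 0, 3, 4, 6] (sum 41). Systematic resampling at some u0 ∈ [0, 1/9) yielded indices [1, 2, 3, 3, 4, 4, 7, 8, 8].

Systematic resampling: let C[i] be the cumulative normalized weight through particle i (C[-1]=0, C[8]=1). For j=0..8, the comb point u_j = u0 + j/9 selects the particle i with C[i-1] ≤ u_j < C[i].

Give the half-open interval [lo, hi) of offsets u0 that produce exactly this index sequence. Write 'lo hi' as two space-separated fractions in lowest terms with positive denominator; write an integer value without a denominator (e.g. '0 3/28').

35/369 1/9

C = [3/41, 8/41, 13/41, 21/41, 28/41, 28/41, 31/41, 35/41, 1]
j=0 picked index 1: u0 ∈ [3/41, 8/41)
j=1 picked index 2: u0 ∈ [31/369, 76/369)
j=2 picked index 3: u0 ∈ [35/369, 107/369)
j=3 picked index 3: u0 ∈ [-2/123, 22/123)
j=4 picked index 4: u0 ∈ [25/369, 88/369)
j=5 picked index 4: u0 ∈ [-16/369, 47/369)
j=6 picked index 7: u0 ∈ [11/123, 23/123)
j=7 picked index 8: u0 ∈ [28/369, 2/9)
j=8 picked index 8: u0 ∈ [-13/369, 1/9)
intersection: [35/369, 1/9)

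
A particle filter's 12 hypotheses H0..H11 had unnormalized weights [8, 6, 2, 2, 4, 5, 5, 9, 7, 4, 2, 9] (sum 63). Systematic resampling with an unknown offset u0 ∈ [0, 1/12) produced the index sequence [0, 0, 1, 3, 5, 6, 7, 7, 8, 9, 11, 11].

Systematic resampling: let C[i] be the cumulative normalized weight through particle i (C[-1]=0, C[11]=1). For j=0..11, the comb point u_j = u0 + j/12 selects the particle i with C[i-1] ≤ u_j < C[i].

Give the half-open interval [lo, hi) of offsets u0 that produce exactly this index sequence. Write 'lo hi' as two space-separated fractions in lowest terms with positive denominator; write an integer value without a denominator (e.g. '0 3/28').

1/42 1/28

C = [8/63, 2/9, 16/63, 2/7, 22/63, 3/7, 32/63, 41/63, 16/21, 52/63, 6/7, 1]
j=0 picked index 0: u0 ∈ [0, 8/63)
j=1 picked index 0: u0 ∈ [-1/12, 11/252)
j=2 picked index 1: u0 ∈ [-5/126, 1/18)
j=3 picked index 3: u0 ∈ [1/252, 1/28)
j=4 picked index 5: u0 ∈ [1/63, 2/21)
j=5 picked index 6: u0 ∈ [1/84, 23/252)
j=6 picked index 7: u0 ∈ [1/126, 19/126)
j=7 picked index 7: u0 ∈ [-19/252, 17/252)
j=8 picked index 8: u0 ∈ [-1/63, 2/21)
j=9 picked index 9: u0 ∈ [1/84, 19/252)
j=10 picked index 11: u0 ∈ [1/42, 1/6)
j=11 picked index 11: u0 ∈ [-5/84, 1/12)
intersection: [1/42, 1/28)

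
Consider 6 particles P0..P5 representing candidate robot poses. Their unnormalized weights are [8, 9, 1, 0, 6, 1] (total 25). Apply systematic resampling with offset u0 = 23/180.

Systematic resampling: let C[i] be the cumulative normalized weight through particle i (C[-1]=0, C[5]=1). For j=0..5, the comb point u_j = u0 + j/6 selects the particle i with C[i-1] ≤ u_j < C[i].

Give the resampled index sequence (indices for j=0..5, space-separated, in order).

C = [8/25, 17/25, 18/25, 18/25, 24/25, 1]
j=0: u_0=23/180 ∈ [0, 8/25) → index 0
j=1: u_1=53/180 ∈ [0, 8/25) → index 0
j=2: u_2=83/180 ∈ [8/25, 17/25) → index 1
j=3: u_3=113/180 ∈ [8/25, 17/25) → index 1
j=4: u_4=143/180 ∈ [18/25, 24/25) → index 4
j=5: u_5=173/180 ∈ [24/25, 1) → index 5

0 0 1 1 4 5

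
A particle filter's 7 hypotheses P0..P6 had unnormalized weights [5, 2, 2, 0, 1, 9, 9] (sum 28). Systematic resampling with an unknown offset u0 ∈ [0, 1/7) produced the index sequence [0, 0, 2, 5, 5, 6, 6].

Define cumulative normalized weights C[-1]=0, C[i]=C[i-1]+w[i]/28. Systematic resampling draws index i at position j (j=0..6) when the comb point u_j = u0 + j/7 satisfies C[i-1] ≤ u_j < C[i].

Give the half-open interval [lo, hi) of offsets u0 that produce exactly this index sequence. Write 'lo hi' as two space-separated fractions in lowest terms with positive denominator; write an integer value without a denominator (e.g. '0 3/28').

C = [5/28, 1/4, 9/28, 9/28, 5/14, 19/28, 1]
j=0 picked index 0: u0 ∈ [0, 5/28)
j=1 picked index 0: u0 ∈ [-1/7, 1/28)
j=2 picked index 2: u0 ∈ [-1/28, 1/28)
j=3 picked index 5: u0 ∈ [-1/14, 1/4)
j=4 picked index 5: u0 ∈ [-3/14, 3/28)
j=5 picked index 6: u0 ∈ [-1/28, 2/7)
j=6 picked index 6: u0 ∈ [-5/28, 1/7)
intersection: [0, 1/28)

0 1/28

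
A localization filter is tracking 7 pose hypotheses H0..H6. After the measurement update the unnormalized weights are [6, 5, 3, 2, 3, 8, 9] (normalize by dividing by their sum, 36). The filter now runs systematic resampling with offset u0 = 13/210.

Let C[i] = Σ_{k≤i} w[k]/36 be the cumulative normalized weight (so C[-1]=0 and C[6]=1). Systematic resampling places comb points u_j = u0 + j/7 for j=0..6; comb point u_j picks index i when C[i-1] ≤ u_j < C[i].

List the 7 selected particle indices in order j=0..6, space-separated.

0 1 2 4 5 6 6

C = [1/6, 11/36, 7/18, 4/9, 19/36, 3/4, 1]
j=0: u_0=13/210 ∈ [0, 1/6) → index 0
j=1: u_1=43/210 ∈ [1/6, 11/36) → index 1
j=2: u_2=73/210 ∈ [11/36, 7/18) → index 2
j=3: u_3=103/210 ∈ [4/9, 19/36) → index 4
j=4: u_4=19/30 ∈ [19/36, 3/4) → index 5
j=5: u_5=163/210 ∈ [3/4, 1) → index 6
j=6: u_6=193/210 ∈ [3/4, 1) → index 6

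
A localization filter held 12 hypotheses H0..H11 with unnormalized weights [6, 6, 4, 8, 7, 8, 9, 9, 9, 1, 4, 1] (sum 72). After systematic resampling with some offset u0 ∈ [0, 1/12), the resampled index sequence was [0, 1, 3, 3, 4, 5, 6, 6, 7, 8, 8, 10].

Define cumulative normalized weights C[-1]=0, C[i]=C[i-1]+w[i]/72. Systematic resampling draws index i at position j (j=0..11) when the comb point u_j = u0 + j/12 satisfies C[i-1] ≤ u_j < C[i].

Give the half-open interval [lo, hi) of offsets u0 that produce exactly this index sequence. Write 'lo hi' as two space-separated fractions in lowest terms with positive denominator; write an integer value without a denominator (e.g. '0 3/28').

C = [1/12, 1/6, 2/9, 1/3, 31/72, 13/24, 2/3, 19/24, 11/12, 67/72, 71/72, 1]
j=0 picked index 0: u0 ∈ [0, 1/12)
j=1 picked index 1: u0 ∈ [0, 1/12)
j=2 picked index 3: u0 ∈ [1/18, 1/6)
j=3 picked index 3: u0 ∈ [-1/36, 1/12)
j=4 picked index 4: u0 ∈ [0, 7/72)
j=5 picked index 5: u0 ∈ [1/72, 1/8)
j=6 picked index 6: u0 ∈ [1/24, 1/6)
j=7 picked index 6: u0 ∈ [-1/24, 1/12)
j=8 picked index 7: u0 ∈ [0, 1/8)
j=9 picked index 8: u0 ∈ [1/24, 1/6)
j=10 picked index 8: u0 ∈ [-1/24, 1/12)
j=11 picked index 10: u0 ∈ [1/72, 5/72)
intersection: [1/18, 5/72)

1/18 5/72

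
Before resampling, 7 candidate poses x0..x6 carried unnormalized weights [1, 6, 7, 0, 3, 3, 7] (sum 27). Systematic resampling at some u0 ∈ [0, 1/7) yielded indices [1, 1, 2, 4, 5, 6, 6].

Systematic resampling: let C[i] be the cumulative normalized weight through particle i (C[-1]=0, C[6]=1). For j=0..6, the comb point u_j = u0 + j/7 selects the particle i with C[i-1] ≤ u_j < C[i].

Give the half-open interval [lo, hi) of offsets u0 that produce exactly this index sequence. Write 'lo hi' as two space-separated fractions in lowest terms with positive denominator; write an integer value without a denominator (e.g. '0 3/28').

17/189 22/189

C = [1/27, 7/27, 14/27, 14/27, 17/27, 20/27, 1]
j=0 picked index 1: u0 ∈ [1/27, 7/27)
j=1 picked index 1: u0 ∈ [-20/189, 22/189)
j=2 picked index 2: u0 ∈ [-5/189, 44/189)
j=3 picked index 4: u0 ∈ [17/189, 38/189)
j=4 picked index 5: u0 ∈ [11/189, 32/189)
j=5 picked index 6: u0 ∈ [5/189, 2/7)
j=6 picked index 6: u0 ∈ [-22/189, 1/7)
intersection: [17/189, 22/189)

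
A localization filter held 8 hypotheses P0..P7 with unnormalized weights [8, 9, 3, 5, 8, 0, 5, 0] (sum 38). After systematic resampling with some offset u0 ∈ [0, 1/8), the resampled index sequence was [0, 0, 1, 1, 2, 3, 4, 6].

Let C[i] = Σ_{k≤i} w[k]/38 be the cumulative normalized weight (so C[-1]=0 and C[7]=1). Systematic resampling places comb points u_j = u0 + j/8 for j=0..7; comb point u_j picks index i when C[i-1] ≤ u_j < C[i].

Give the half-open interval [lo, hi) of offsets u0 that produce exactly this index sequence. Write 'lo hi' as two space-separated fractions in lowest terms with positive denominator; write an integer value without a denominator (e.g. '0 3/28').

C = [4/19, 17/38, 10/19, 25/38, 33/38, 33/38, 1, 1]
j=0 picked index 0: u0 ∈ [0, 4/19)
j=1 picked index 0: u0 ∈ [-1/8, 13/152)
j=2 picked index 1: u0 ∈ [-3/76, 15/76)
j=3 picked index 1: u0 ∈ [-25/152, 11/152)
j=4 picked index 2: u0 ∈ [-1/19, 1/38)
j=5 picked index 3: u0 ∈ [-15/152, 5/152)
j=6 picked index 4: u0 ∈ [-7/76, 9/76)
j=7 picked index 6: u0 ∈ [-1/152, 1/8)
intersection: [0, 1/38)

0 1/38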